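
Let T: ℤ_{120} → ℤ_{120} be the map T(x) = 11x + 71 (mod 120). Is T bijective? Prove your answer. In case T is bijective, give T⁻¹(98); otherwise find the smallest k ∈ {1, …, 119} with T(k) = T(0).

Suppose T(x_1) = T(x_2) in ℤ_{120}. Then 11x_1 + 71 ≡ 11x_2 + 71 (mod 120), thus 11(x_1 − x_2) ≡ 0 (mod 120).
Since gcd(11, 120) = 1, 11 is invertible modulo 120, hence x_1 − x_2 ≡ 0 (mod 120), i.e. x_1 = x_2.
We now compute 11⁻¹ mod 120 explicitly. Euclid's algorithm: 120 = 10·11 + 10, 11 = 1·10 + 1; back-substituting gives 1 = 11·11 − 1·120, so 11⁻¹ ≡ 11 (mod 120).
For any y ∈ ℤ_{120}, x = 11(y − 71) mod 120 satisfies T(x) = 11·11(y − 71) + 71 ≡ y (since 11·11 ≡ 1 mod 120). So every y has a preimage.
So T is bijective.
Since T is bijective, we find T⁻¹(98): we need 11x ≡ 98 − 71 ≡ 27 (mod 120). Using 11⁻¹ = 11: x ≡ 11·27 = 297 = 2·120 + 57, so x = 57.
Check: T(57) = 11·57 + 71 = 698 = 5·120 + 98 ≡ 98 (mod 120).

57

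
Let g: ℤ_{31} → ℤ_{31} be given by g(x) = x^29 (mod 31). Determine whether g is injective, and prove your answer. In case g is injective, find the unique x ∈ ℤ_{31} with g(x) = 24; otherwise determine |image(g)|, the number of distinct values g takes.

Since 31 is prime, the nonzero elements of ℤ_{31} form a cyclic group of order 30.
As gcd(29, 30) = 1, raising to the 29th power is a bijection on this group: if x_1^29 ≡ x_2^29 then (x_1x_2^{−1})^29 = 1, and the only element of order dividing gcd(29, 30) = 1 is 1, so x_1 = x_2.
With g(0) = 0 this makes g injective on all of ℤ_{31}, hence bijective (finite equal-size domain and codomain). In particular g is injective.
Since g is injective, we find the preimage of 24. The inverse of x ↦ x^29 on (ℤ_{31})^× is x ↦ x^29, because 29·29 = 841 = 28·30 + 1 ≡ 1 (mod 30) and x^{30} = 1 for x ≠ 0 (Fermat). So g⁻¹(24) = 24^29 mod 31.
Repeated squaring mod 31: 24^1 ≡ 24, 24^2 ≡ 24² = 576 ≡ 18, 24^4 ≡ 18² = 324 ≡ 14, 24^8 ≡ 14² = 196 ≡ 10, 24^16 ≡ 10² = 100 ≡ 7. Since 29 = 16 + 8 + 4 + 1, 24^29 ≡ 7·10·14·24: 7·10 = 70 ≡ 8, then 8·14 = 112 ≡ 19, then 19·24 = 456 ≡ 22. So 24^29 ≡ 22 (mod 31).
Hence g⁻¹(24) = 22.

22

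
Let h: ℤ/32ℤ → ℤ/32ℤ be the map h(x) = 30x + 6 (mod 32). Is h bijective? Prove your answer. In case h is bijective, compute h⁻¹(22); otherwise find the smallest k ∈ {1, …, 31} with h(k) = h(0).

16

We have gcd(30, 32) = 2 > 1. Taking u = 0 and v = 16: h(0) = 6 and h(16) = 30·16 + 6 = 486 ≡ 6 (mod 32).
So h(0) = h(16) while 0 ≠ 16, so h is not injective, hence not bijective.
Since h is not bijective, we find the least positive k with h(k) = h(0): this means 30k ≡ 0 (mod 32), i.e. 32 ∣ 30k. Since gcd(30, 32) = 2, dividing through by 2 this holds exactly when 16 ∣ 15k, and as gcd(15, 16) = 1, exactly when 16 ∣ k.
The smallest positive such k is 16.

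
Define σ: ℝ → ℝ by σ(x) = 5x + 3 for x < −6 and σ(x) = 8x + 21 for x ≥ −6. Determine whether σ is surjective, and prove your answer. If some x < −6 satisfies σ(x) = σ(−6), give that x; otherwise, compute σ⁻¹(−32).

Both pieces are strictly increasing (slopes 5 and 8), so each is injective on its own interval.
The left piece maps (−∞, −6) onto (−∞, −27); the right piece maps [−6, ∞) onto [−27, ∞).
These images together cover ℝ, so σ is surjective.
Because the two images are disjoint, no x < −6 has σ(x) = σ(−6), so we compute σ⁻¹(−32): −32 lies in (−∞, −27), so solve 5x + 3 = −32: x = (−32 − 3)/5 = −7.

-7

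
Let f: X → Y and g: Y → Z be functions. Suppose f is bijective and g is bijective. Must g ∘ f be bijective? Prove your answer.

bijective

Injectivity: if g(f(u)) = g(f(v)) then f(u) = f(v) (g injective) so u = v (f injective).
Surjectivity: for c ∈ Z pick b with g(b) = c, then a with f(a) = b; then (g ∘ f)(a) = c.
Therefore g ∘ f is bijective.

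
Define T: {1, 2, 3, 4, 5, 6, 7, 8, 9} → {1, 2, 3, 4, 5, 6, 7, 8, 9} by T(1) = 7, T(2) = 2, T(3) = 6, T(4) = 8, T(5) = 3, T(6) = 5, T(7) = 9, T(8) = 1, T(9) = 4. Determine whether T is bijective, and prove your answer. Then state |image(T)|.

9

The values 7, 2, 6, 8, 3, 5, 9, 1, 4 are a permutation of {1, 2, 3, 4, 5, 6, 7, 8, 9}: each element appears exactly once.
So T is injective and surjective, hence bijective.
The image of T is {1, 2, 3, 4, 5, 6, 7, 8, 9}, which has 9 elements.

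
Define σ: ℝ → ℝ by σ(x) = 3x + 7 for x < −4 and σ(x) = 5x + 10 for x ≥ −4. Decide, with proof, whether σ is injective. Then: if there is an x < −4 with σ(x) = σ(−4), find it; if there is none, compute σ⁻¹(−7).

-17/3

Both pieces are strictly increasing (slopes 3 and 5), so each is injective on its own interval.
The left piece maps (−∞, −4) onto (−∞, −5); the right piece maps [−4, ∞) onto [−10, ∞).
These images overlap. In particular σ(−4) = −10 (right piece), and solving 3x + 7 = −10 on the left piece gives x = −17/3 < −4.
So σ(−17/3) = σ(−4) with −17/3 ≠ −4, and σ is not injective. This x = −17/3 is the requested value below −4.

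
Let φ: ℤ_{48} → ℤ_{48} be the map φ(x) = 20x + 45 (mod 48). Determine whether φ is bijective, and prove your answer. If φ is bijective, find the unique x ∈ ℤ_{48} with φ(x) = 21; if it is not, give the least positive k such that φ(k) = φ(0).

12

We have gcd(20, 48) = 4 > 1. Taking a = 0 and b = 12: φ(0) = 45 and φ(12) = 20·12 + 45 = 285 ≡ 45 (mod 48).
So φ(0) = φ(12) while 0 ≠ 12, so φ is not injective, hence not bijective.
Since φ is not bijective, we find the least positive k with φ(k) = φ(0): this means 20k ≡ 0 (mod 48), i.e. 48 ∣ 20k. Since gcd(20, 48) = 4, dividing through by 4 this holds exactly when 12 ∣ 5k, and as gcd(5, 12) = 1, exactly when 12 ∣ k.
The smallest positive such k is 12.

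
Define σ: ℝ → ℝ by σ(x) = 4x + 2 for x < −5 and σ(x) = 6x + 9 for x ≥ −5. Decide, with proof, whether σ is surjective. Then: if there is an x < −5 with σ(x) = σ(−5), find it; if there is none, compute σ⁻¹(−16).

-23/4

Both pieces are strictly increasing (slopes 4 and 6), so each is injective on its own interval.
The left piece maps (−∞, −5) onto (−∞, −18); the right piece maps [−5, ∞) onto [−21, ∞).
The union (−∞, −18) ∪ [−21, ∞) covers ℝ, so σ is surjective.
For the follow-up: the images overlap, so an x < −5 with σ(x) = σ(−5) exists. σ(−5) = −21; solving 4x + 2 = −21 for x < −5 gives x = (−21 − 2)/4 = −23/4.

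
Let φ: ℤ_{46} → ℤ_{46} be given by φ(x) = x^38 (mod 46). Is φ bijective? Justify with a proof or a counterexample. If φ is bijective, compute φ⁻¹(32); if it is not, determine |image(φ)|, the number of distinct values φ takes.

24

φ(22): Repeated squaring mod 46: 22^1 ≡ 22, 22^2 ≡ 22² = 484 ≡ 24, 22^4 ≡ 24² = 576 ≡ 24, 22^8 ≡ 24² = 576 ≡ 24, 22^16 ≡ 24² = 576 ≡ 24, 22^32 ≡ 24² = 576 ≡ 24. Since 38 = 32 + 4 + 2, 22^38 ≡ 24·24·24: 24·24 = 576 ≡ 24, then 24·24 = 576 ≡ 24. So 22^38 ≡ 24 (mod 46).
φ(24): Repeated squaring mod 46: 24^1 ≡ 24, 24^2 ≡ 24² = 576 ≡ 24, 24^4 ≡ 24² = 576 ≡ 24, 24^8 ≡ 24² = 576 ≡ 24, 24^16 ≡ 24² = 576 ≡ 24, 24^32 ≡ 24² = 576 ≡ 24. Since 38 = 32 + 4 + 2, 24^38 ≡ 24·24·24: 24·24 = 576 ≡ 24, then 24·24 = 576 ≡ 24. So 24^38 ≡ 24 (mod 46).
So φ(22) = φ(24) = 24 while 22 ≠ 24, therefore φ is not injective, hence not bijective.
Since φ is not bijective, we determine |image(φ)|. Computing x^38 mod 46 for each x (by repeated squaring, reducing mod 46 at every step), the values φ(0), φ(1), …, φ(45) are: 0, 1, 32, 13, 12, 3, 2, 29, 16, 31, 4, 41, 18, 27, 8, 39, 6, 25, 26, 35, 36, 9, 24, 23, 24, 9, 36, 35, 26, 25, 6, 39, 8, 27, 18, 41, 4, 31, 16, 29, 2, 3, 12, 13, 32, 1.
The distinct values are {0, 1, 2, 3, 4, 6, 8, 9, 12, 13, 16, 18, 23, 24, 25, 26, 27, 29, 31, 32, 35, 36, 39, 41}; there are 24 of them.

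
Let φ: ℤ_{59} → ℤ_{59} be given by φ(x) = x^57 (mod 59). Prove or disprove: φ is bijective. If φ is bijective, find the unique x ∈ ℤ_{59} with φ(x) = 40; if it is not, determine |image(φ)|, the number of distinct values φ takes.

Since 59 is prime, the nonzero elements of ℤ_{59} form a cyclic group of order 58.
As gcd(57, 58) = 1, raising to the 57th power is a bijection on this group: if a^57 ≡ b^57 then (ab^{−1})^57 = 1, and the only element of order dividing gcd(57, 58) = 1 is 1, so a = b.
With φ(0) = 0 this makes φ injective on all of ℤ_{59}, hence bijective (finite equal-size domain and codomain). In particular φ is bijective.
Since φ is bijective, we find the preimage of 40. The inverse of x ↦ x^57 on (ℤ_{59})^× is x ↦ x^57, because 57·57 = 3249 = 56·58 + 1 ≡ 1 (mod 58) and x^{58} = 1 for x ≠ 0 (Fermat). So φ⁻¹(40) = 40^57 mod 59.
Repeated squaring mod 59: 40^1 ≡ 40, 40^2 ≡ 40² = 1600 ≡ 7, 40^4 ≡ 7² = 49, 40^8 ≡ 49² = 2401 ≡ 41, 40^16 ≡ 41² = 1681 ≡ 29, 40^32 ≡ 29² = 841 ≡ 15. Since 57 = 32 + 16 + 8 + 1, 40^57 ≡ 15·29·41·40: 15·29 = 435 ≡ 22, then 22·41 = 902 ≡ 17, then 17·40 = 680 ≡ 31. So 40^57 ≡ 31 (mod 59).
Hence φ⁻¹(40) = 31.

31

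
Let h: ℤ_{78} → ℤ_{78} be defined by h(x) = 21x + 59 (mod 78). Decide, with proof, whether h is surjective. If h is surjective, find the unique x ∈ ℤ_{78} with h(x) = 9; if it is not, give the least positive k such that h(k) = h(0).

Since gcd(21, 78) = 3, we have 21x ≡ 0 (mod 3) for all x, so h(x) ≡ 2 (mod 3).
But 0 ≢ 2 (mod 3), so 0 ∈ ℤ_{78} has no preimage. Thus h is not surjective.
Since h is not surjective, we find the least positive k with h(k) = h(0): this means 21k ≡ 0 (mod 78), i.e. 78 ∣ 21k. Since gcd(21, 78) = 3, dividing through by 3 this holds exactly when 26 ∣ 7k, and as gcd(7, 26) = 1, exactly when 26 ∣ k.
The smallest positive such k is 26.

26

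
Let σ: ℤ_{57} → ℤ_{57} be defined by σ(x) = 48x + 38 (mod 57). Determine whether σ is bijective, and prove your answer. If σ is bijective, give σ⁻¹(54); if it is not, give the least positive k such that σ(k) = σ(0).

We have gcd(48, 57) = 3 > 1. Taking x_1 = 0 and x_2 = 19: σ(0) = 38 and σ(19) = 48·19 + 38 = 950 ≡ 38 (mod 57).
So σ(0) = σ(19) while 0 ≠ 19, thus σ is not injective, hence not bijective.
Since σ is not bijective, we find the least positive k with σ(k) = σ(0): this means 48k ≡ 0 (mod 57), i.e. 57 ∣ 48k. Since gcd(48, 57) = 3, dividing through by 3 this holds exactly when 19 ∣ 16k, and as gcd(16, 19) = 1, exactly when 19 ∣ k.
The smallest positive such k is 19.

19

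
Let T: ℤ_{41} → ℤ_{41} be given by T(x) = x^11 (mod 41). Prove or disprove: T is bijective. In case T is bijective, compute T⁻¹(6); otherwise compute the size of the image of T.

28

Since 41 is prime, the nonzero elements of ℤ_{41} form a cyclic group of order 40.
As gcd(11, 40) = 1, raising to the 11th power is a bijection on this group: if x_1^11 ≡ x_2^11 then (x_1x_2^{−1})^11 = 1, and the only element of order dividing gcd(11, 40) = 1 is 1, so x_1 = x_2.
With T(0) = 0 this makes T injective on all of ℤ_{41}, hence bijective (finite equal-size domain and codomain). In particular T is bijective.
Since T is bijective, we find the preimage of 6. The inverse of x ↦ x^11 on (ℤ_{41})^× is x ↦ x^11, because 11·11 = 121 = 3·40 + 1 ≡ 1 (mod 40) and x^{40} = 1 for x ≠ 0 (Fermat). So T⁻¹(6) = 6^11 mod 41.
Repeated squaring mod 41: 6^1 ≡ 6, 6^2 ≡ 6² = 36, 6^4 ≡ 36² = 1296 ≡ 25, 6^8 ≡ 25² = 625 ≡ 10. Since 11 = 8 + 2 + 1, 6^11 ≡ 10·36·6: 10·36 = 360 ≡ 32, then 32·6 = 192 ≡ 28. So 6^11 ≡ 28 (mod 41).
Hence T⁻¹(6) = 28.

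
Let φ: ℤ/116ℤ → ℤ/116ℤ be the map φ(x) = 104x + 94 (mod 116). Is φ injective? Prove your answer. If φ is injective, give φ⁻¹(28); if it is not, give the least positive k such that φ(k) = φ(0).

We have gcd(104, 116) = 4 > 1. Taking x_1 = 0 and x_2 = 29: φ(0) = 94 and φ(29) = 104·29 + 94 = 3110 ≡ 94 (mod 116).
So φ(0) = φ(29) while 0 ≠ 29, so φ is not injective.
Since φ is not injective, we find the least positive k with φ(k) = φ(0): this means 104k ≡ 0 (mod 116), i.e. 116 ∣ 104k. Since gcd(104, 116) = 4, dividing through by 4 this holds exactly when 29 ∣ 26k, and as gcd(26, 29) = 1, exactly when 29 ∣ k.
The smallest positive such k is 29.

29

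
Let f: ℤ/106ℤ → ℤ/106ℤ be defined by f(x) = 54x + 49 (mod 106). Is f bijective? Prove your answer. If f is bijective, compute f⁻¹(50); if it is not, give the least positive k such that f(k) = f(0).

53

We have gcd(54, 106) = 2 > 1. Taking x_1 = 0 and x_2 = 53: f(0) = 49 and f(53) = 54·53 + 49 = 2911 ≡ 49 (mod 106).
So f(0) = f(53) while 0 ≠ 53, so f is not injective, hence not bijective.
Since f is not bijective, we find the least positive k with f(k) = f(0): this means 54k ≡ 0 (mod 106), i.e. 106 ∣ 54k. Since gcd(54, 106) = 2, dividing through by 2 this holds exactly when 53 ∣ 27k, and as gcd(27, 53) = 1, exactly when 53 ∣ k.
The smallest positive such k is 53.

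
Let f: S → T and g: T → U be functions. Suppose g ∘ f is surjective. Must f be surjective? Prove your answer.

not surjective

No. Take S = {0}, T = {0, 1}, U = {0}, f(a) = 0 for every a ∈ S, and g(b) = 0 for every b ∈ T.
Then g ∘ f is surjective onto {0}, but 1 ∈ T has no preimage under f, so f is not surjective.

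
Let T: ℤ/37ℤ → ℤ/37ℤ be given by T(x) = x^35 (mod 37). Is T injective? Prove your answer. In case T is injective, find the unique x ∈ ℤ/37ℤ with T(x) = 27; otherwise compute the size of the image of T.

Since 37 is prime, the nonzero elements of ℤ/37ℤ form a cyclic group of order 36.
As gcd(35, 36) = 1, raising to the 35th power is a bijection on this group: if x_1^35 ≡ x_2^35 then (x_1x_2^{−1})^35 = 1, and the only element of order dividing gcd(35, 36) = 1 is 1, so x_1 = x_2.
With T(0) = 0 this makes T injective on all of ℤ/37ℤ, hence bijective (finite equal-size domain and codomain). In particular T is injective.
Since T is injective, we find the preimage of 27. The inverse of x ↦ x^35 on (ℤ/37ℤ)^× is x ↦ x^35, because 35·35 = 1225 = 34·36 + 1 ≡ 1 (mod 36) and x^{36} = 1 for x ≠ 0 (Fermat). So T⁻¹(27) = 27^35 mod 37.
Repeated squaring mod 37: 27^1 ≡ 27, 27^2 ≡ 27² = 729 ≡ 26, 27^4 ≡ 26² = 676 ≡ 10, 27^8 ≡ 10² = 100 ≡ 26, 27^16 ≡ 26² = 676 ≡ 10, 27^32 ≡ 10² = 100 ≡ 26. Since 35 = 32 + 2 + 1, 27^35 ≡ 26·26·27: 26·26 = 676 ≡ 10, then 10·27 = 270 ≡ 11. So 27^35 ≡ 11 (mod 37).
Hence T⁻¹(27) = 11.

11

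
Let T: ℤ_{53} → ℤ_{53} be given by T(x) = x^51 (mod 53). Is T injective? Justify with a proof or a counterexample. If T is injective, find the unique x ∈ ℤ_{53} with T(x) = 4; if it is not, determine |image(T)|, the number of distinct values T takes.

40

Since 53 is prime, the nonzero elements of ℤ_{53} form a cyclic group of order 52.
As gcd(51, 52) = 1, raising to the 51st power is a bijection on this group: if u^51 ≡ v^51 then (uv^{−1})^51 = 1, and the only element of order dividing gcd(51, 52) = 1 is 1, so u = v.
With T(0) = 0 this makes T injective on all of ℤ_{53}, hence bijective (finite equal-size domain and codomain). In particular T is injective.
Since T is injective, we find the preimage of 4. The inverse of x ↦ x^51 on (ℤ_{53})^× is x ↦ x^51, because 51·51 = 2601 = 50·52 + 1 ≡ 1 (mod 52) and x^{52} = 1 for x ≠ 0 (Fermat). So T⁻¹(4) = 4^51 mod 53.
Repeated squaring mod 53: 4^1 ≡ 4, 4^2 ≡ 4² = 16, 4^4 ≡ 16² = 256 ≡ 44, 4^8 ≡ 44² = 1936 ≡ 28, 4^16 ≡ 28² = 784 ≡ 42, 4^32 ≡ 42² = 1764 ≡ 15. Since 51 = 32 + 16 + 2 + 1, 4^51 ≡ 15·42·16·4: 15·42 = 630 ≡ 47, then 47·16 = 752 ≡ 10, then 10·4 = 40. So 4^51 ≡ 40 (mod 53).
Hence T⁻¹(4) = 40.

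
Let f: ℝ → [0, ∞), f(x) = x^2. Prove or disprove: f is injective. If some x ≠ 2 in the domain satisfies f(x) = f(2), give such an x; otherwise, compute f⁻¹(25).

f(2) = 4 = (−2)^2 = f(−2) (since 2 is even), with 2 ≠ −2. So f is not injective.
For the follow-up, such an x exists: taking x = −2 ∈ ℝ gives f(−2) = 4 = f(2) with −2 ≠ 2.

-2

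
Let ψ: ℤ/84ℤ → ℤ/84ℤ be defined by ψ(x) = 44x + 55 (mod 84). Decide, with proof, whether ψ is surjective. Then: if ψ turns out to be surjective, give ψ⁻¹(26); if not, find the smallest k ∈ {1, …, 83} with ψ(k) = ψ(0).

21

Since gcd(44, 84) = 4, we have 44x ≡ 0 (mod 4) for all x, so ψ(x) ≡ 3 (mod 4).
But 0 ≢ 3 (mod 4), so 0 ∈ ℤ/84ℤ has no preimage. So ψ is not surjective.
Since ψ is not surjective, we find the least positive k with ψ(k) = ψ(0): this means 44k ≡ 0 (mod 84), i.e. 84 ∣ 44k. Since gcd(44, 84) = 4, dividing through by 4 this holds exactly when 21 ∣ 11k, and as gcd(11, 21) = 1, exactly when 21 ∣ k.
The smallest positive such k is 21.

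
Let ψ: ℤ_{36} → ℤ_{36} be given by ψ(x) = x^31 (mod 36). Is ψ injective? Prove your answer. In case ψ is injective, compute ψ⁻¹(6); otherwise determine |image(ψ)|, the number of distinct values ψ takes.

21

ψ(0) = 0^31 = 0.
ψ(6): Repeated squaring mod 36: 6^1 ≡ 6, 6^2 ≡ 6² = 36 ≡ 0, 6^4 ≡ 0² = 0, 6^8 ≡ 0² = 0, 6^16 ≡ 0² = 0. Since 31 = 16 + 8 + 4 + 2 + 1, 6^31 ≡ 0·0·0·0·6: 0·0 = 0, then 0·0 = 0, then 0·0 = 0, then 0·6 = 0. So 6^31 ≡ 0 (mod 36).
So ψ(0) = ψ(6) = 0 while 0 ≠ 6, therefore ψ is not injective.
Since ψ is not injective, we determine |image(ψ)|. Computing x^31 mod 36 for each x (by repeated squaring, reducing mod 36 at every step), the values ψ(0), ψ(1), …, ψ(35) are: 0, 1, 20, 27, 4, 5, 0, 7, 8, 9, 28, 11, 0, 13, 32, 27, 16, 17, 0, 19, 20, 9, 4, 23, 0, 25, 8, 27, 28, 29, 0, 31, 32, 9, 16, 35.
The distinct values are {0, 1, 4, 5, 7, 8, 9, 11, 13, 16, 17, 19, 20, 23, 25, 27, 28, 29, 31, 32, 35}; there are 21 of them.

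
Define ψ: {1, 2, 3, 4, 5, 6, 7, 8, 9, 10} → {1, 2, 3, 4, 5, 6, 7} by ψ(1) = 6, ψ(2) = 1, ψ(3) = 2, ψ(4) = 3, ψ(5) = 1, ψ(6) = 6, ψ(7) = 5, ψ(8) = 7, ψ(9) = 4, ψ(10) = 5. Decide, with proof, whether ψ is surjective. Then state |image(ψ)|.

Every element of the codomain has a preimage: 1 = ψ(2), 2 = ψ(3), 3 = ψ(4), 4 = ψ(9), 5 = ψ(7), 6 = ψ(1), 7 = ψ(8).
Hence ψ is surjective.
The image of ψ is {1, 2, 3, 4, 5, 6, 7}, which has 7 elements.

7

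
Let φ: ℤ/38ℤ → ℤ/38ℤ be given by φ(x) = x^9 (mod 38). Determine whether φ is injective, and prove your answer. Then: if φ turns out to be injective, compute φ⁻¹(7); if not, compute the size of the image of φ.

φ(1) = 1^9 = 1.
φ(5): Repeated squaring mod 38: 5^1 ≡ 5, 5^2 ≡ 5² = 25, 5^4 ≡ 25² = 625 ≡ 17, 5^8 ≡ 17² = 289 ≡ 23. Since 9 = 8 + 1, 5^9 ≡ 23·5: 23·5 = 115 ≡ 1. So 5^9 ≡ 1 (mod 38).
So φ(1) = φ(5) = 1 while 1 ≠ 5, so φ is not injective.
Since φ is not injective, we determine |image(φ)|. Computing x^9 mod 38 for each x (by repeated squaring, reducing mod 38 at every step), the values φ(0), φ(1), …, φ(37) are: 0, 1, 18, 37, 20, 1, 20, 1, 18, 1, 18, 1, 18, 37, 18, 37, 20, 1, 18, 19, 20, 37, 18, 1, 20, 1, 20, 37, 20, 37, 20, 37, 18, 37, 18, 1, 20, 37.
The distinct values are {0, 1, 18, 19, 20, 37}; there are 6 of them.

6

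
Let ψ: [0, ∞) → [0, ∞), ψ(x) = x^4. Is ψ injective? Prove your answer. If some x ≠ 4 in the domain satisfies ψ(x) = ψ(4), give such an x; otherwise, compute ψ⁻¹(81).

3

On [0, ∞), x ↦ x^4 is strictly increasing, so ψ(u) = ψ(v) forces u = v. Hence ψ is injective.
Since x ↦ x^4 is strictly increasing on [0, ∞), it is injective there, so no x ≠ 4 in the domain has ψ(x) = ψ(4). We therefore compute ψ⁻¹(81) = 81^{1/4} = 3 (indeed 3^4 = 81).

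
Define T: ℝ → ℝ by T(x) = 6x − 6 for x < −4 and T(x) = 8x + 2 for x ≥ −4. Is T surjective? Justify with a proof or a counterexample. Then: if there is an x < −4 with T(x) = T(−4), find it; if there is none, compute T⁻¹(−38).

Both pieces are strictly increasing (slopes 6 and 8), so each is injective on its own interval.
The left piece maps (−∞, −4) onto (−∞, −30); the right piece maps [−4, ∞) onto [−30, ∞).
These images together cover ℝ, so T is surjective.
Because the two images are disjoint, no x < −4 has T(x) = T(−4), so we compute T⁻¹(−38): −38 lies in (−∞, −30), so solve 6x − 6 = −38: x = (−38 + 6)/6 = −16/3.

-16/3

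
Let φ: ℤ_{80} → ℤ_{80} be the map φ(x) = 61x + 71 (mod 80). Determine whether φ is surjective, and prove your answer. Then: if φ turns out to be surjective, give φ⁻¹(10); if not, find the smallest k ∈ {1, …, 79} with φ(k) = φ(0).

79

Since gcd(61, 80) = 1, 61 is invertible modulo 80. Euclid's algorithm: 80 = 1·61 + 19, 61 = 3·19 + 4, 19 = 4·4 + 3, 4 = 1·3 + 1; back-substituting gives 1 = 21·61 − 16·80, so 61⁻¹ ≡ 21 (mod 80).
For any y ∈ ℤ_{80}, x = 21(y − 71) mod 80 satisfies φ(x) = 61·21(y − 71) + 71 ≡ y (since 61·21 ≡ 1 mod 80). So every y has a preimage.
Therefore φ is surjective.
Since φ is surjective, we compute φ⁻¹(10): solve 61x + 71 ≡ 10 (mod 80), i.e. 61x ≡ 19 (mod 80).
Multiplying by 61⁻¹ = 21 gives x ≡ 21·19 = 399 = 4·80 + 79 ≡ 79 (mod 80).
Check: φ(79) = 61·79 + 71 = 4890 = 61·80 + 10 ≡ 10 (mod 80).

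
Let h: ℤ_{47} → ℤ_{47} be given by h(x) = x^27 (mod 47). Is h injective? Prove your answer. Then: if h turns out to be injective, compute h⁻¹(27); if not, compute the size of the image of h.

6

Since 47 is prime, the nonzero elements of ℤ_{47} form a cyclic group of order 46.
As gcd(27, 46) = 1, raising to the 27th power is a bijection on this group: if s^27 ≡ t^27 then (st^{−1})^27 = 1, and the only element of order dividing gcd(27, 46) = 1 is 1, so s = t.
With h(0) = 0 this makes h injective on all of ℤ_{47}, hence bijective (finite equal-size domain and codomain). In particular h is injective.
Since h is injective, we find the preimage of 27. The inverse of x ↦ x^27 on (ℤ_{47})^× is x ↦ x^29, because 27·29 = 783 = 17·46 + 1 ≡ 1 (mod 46) and x^{46} = 1 for x ≠ 0 (Fermat). So h⁻¹(27) = 27^29 mod 47.
Repeated squaring mod 47: 27^1 ≡ 27, 27^2 ≡ 27² = 729 ≡ 24, 27^4 ≡ 24² = 576 ≡ 12, 27^8 ≡ 12² = 144 ≡ 3, 27^16 ≡ 3² = 9. Since 29 = 16 + 8 + 4 + 1, 27^29 ≡ 9·3·12·27: 9·3 = 27, then 27·12 = 324 ≡ 42, then 42·27 = 1134 ≡ 6. So 27^29 ≡ 6 (mod 47).
Hence h⁻¹(27) = 6.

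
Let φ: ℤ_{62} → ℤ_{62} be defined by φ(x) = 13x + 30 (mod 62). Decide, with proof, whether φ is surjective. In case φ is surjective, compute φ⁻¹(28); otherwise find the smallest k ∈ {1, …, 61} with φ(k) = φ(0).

Since gcd(13, 62) = 1, 13 is invertible modulo 62. Euclid's algorithm: 62 = 4·13 + 10, 13 = 1·10 + 3, 10 = 3·3 + 1; back-substituting gives 1 = 43·13 − 9·62, so 13⁻¹ ≡ 43 (mod 62).
Then y ↦ 43(y − 30) is a two-sided inverse to φ, so every y ∈ ℤ_{62} has a preimage.
Hence φ is surjective.
Since φ is surjective, we compute φ⁻¹(28): solve 13x + 30 ≡ 28 (mod 62), i.e. 13x ≡ 60 (mod 62).
Multiplying by 13⁻¹ = 43 gives x ≡ 43·60 = 2580 = 41·62 + 38 ≡ 38 (mod 62).
Check: φ(38) = 13·38 + 30 = 524 = 8·62 + 28 ≡ 28 (mod 62).

38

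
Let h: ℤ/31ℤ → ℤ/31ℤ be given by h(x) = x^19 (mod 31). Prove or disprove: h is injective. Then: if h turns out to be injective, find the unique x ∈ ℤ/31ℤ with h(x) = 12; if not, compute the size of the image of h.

Since 31 is prime, the nonzero elements of ℤ/31ℤ form a cyclic group of order 30.
As gcd(19, 30) = 1, raising to the 19th power is a bijection on this group: if u^19 ≡ v^19 then (uv^{−1})^19 = 1, and the only element of order dividing gcd(19, 30) = 1 is 1, so u = v.
With h(0) = 0 this makes h injective on all of ℤ/31ℤ, hence bijective (finite equal-size domain and codomain). In particular h is injective.
Since h is injective, we find the preimage of 12. The inverse of x ↦ x^19 on (ℤ/31ℤ)^× is x ↦ x^19, because 19·19 = 361 = 12·30 + 1 ≡ 1 (mod 30) and x^{30} = 1 for x ≠ 0 (Fermat). So h⁻¹(12) = 12^19 mod 31.
Repeated squaring mod 31: 12^1 ≡ 12, 12^2 ≡ 12² = 144 ≡ 20, 12^4 ≡ 20² = 400 ≡ 28, 12^8 ≡ 28² = 784 ≡ 9, 12^16 ≡ 9² = 81 ≡ 19. Since 19 = 16 + 2 + 1, 12^19 ≡ 19·20·12: 19·20 = 380 ≡ 8, then 8·12 = 96 ≡ 3. So 12^19 ≡ 3 (mod 31).
Hence h⁻¹(12) = 3.

3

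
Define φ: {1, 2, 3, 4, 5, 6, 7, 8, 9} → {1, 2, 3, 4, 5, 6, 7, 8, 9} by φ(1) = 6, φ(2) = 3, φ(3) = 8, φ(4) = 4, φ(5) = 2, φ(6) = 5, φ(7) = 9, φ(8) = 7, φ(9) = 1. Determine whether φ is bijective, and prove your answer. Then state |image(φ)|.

9

The values 6, 3, 8, 4, 2, 5, 9, 7, 1 are a permutation of {1, 2, 3, 4, 5, 6, 7, 8, 9}: each element appears exactly once.
So φ is injective and surjective, hence bijective.
The image of φ is {1, 2, 3, 4, 5, 6, 7, 8, 9}, which has 9 elements.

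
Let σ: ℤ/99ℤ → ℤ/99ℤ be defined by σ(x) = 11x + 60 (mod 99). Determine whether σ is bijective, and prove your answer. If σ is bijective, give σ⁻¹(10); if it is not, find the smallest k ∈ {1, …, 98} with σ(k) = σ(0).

By definition, σ is injective when σ(a) = σ(b) forces a = b.
We have gcd(11, 99) = 11 > 1. Taking a = 0 and b = 9: σ(0) = 60 and σ(9) = 11·9 + 60 = 159 ≡ 60 (mod 99).
So σ(0) = σ(9) while 0 ≠ 9, therefore σ is not injective, hence not bijective.
Since σ is not bijective, we find the least positive k with σ(k) = σ(0): this means 11k ≡ 0 (mod 99), i.e. 99 ∣ 11k. Since gcd(11, 99) = 11, dividing through by 11 this holds exactly when 9 ∣ k.
The smallest positive such k is 9.

9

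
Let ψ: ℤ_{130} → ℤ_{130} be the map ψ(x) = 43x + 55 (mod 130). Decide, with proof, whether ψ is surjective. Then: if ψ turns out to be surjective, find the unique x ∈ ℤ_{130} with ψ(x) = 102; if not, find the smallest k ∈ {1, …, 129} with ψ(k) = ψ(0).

119

Since gcd(43, 130) = 1, 43 is invertible modulo 130. Euclid's algorithm: 130 = 3·43 + 1; back-substituting gives 1 = 127·43 − 42·130, so 43⁻¹ ≡ 127 (mod 130).
For any y ∈ ℤ_{130}, x = 127(y − 55) mod 130 satisfies ψ(x) = 43·127(y − 55) + 55 ≡ y (since 43·127 ≡ 1 mod 130). So every y has a preimage.
So ψ is surjective.
Since ψ is surjective, we find ψ⁻¹(102): we need 43x ≡ 102 − 55 ≡ 47 (mod 130). Using 43⁻¹ = 127: x ≡ 127·47 = 5969 = 45·130 + 119, so x = 119.
Check: ψ(119) = 43·119 + 55 = 5172 = 39·130 + 102 ≡ 102 (mod 130).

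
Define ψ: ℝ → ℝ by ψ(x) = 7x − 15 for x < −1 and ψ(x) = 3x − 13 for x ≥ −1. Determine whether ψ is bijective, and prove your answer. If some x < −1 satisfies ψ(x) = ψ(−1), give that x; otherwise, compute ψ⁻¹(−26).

Both pieces are strictly increasing (slopes 7 and 3), so each is injective on its own interval.
The left piece maps (−∞, −1) onto (−∞, −22); the right piece maps [−1, ∞) onto [−16, ∞).
The images leave a gap (−22 has no preimage), so ψ is not surjective, hence not bijective.
Because the two images are disjoint, no x < −1 has ψ(x) = ψ(−1), so we compute ψ⁻¹(−26): −26 lies in (−∞, −22), so solve 7x − 15 = −26: x = (−26 + 15)/7 = −11/7.

-11/7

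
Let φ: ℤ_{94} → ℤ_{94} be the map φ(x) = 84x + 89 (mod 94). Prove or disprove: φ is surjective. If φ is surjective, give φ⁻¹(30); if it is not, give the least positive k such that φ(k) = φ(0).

Since gcd(84, 94) = 2, we have 84x ≡ 0 (mod 2) for all x, so φ(x) ≡ 1 (mod 2).
But 0 ≢ 1 (mod 2), so 0 ∈ ℤ_{94} has no preimage. Thus φ is not surjective.
Since φ is not surjective, we find the least positive k with φ(k) = φ(0): this means 84k ≡ 0 (mod 94), i.e. 94 ∣ 84k. Since gcd(84, 94) = 2, dividing through by 2 this holds exactly when 47 ∣ 42k, and as gcd(42, 47) = 1, exactly when 47 ∣ k.
The smallest positive such k is 47.

47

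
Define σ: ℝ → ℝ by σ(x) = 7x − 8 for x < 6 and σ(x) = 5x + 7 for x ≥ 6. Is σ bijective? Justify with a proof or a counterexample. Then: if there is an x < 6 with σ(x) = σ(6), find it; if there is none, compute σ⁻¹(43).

Both pieces are strictly increasing (slopes 7 and 5), so each is injective on its own interval.
The left piece maps (−∞, 6) onto (−∞, 34); the right piece maps [6, ∞) onto [37, ∞).
The images leave a gap (34 has no preimage), so σ is not surjective, hence not bijective.
Because the two images are disjoint, no x < 6 has σ(x) = σ(6), so we compute σ⁻¹(43): 43 lies in [37, ∞), so solve 5x + 7 = 43: x = (43 − 7)/5 = 36/5.

36/5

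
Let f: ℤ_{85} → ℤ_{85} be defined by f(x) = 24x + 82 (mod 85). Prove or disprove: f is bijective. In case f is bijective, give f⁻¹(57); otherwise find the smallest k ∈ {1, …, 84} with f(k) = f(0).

Suppose f(u) = f(v) in ℤ_{85}. Then 24u + 82 ≡ 24v + 82 (mod 85), therefore 24(u − v) ≡ 0 (mod 85).
Since gcd(24, 85) = 1, 24 is invertible modulo 85, thus u − v ≡ 0 (mod 85), i.e. u = v.
We now compute 24⁻¹ mod 85 explicitly. Euclid's algorithm: 85 = 3·24 + 13, 24 = 1·13 + 11, 13 = 1·11 + 2, 11 = 5·2 + 1; back-substituting gives 1 = 39·24 − 11·85, so 24⁻¹ ≡ 39 (mod 85).
Then y ↦ 39(y − 82) is a two-sided inverse to f, so every y ∈ ℤ_{85} has a preimage.
So f is bijective.
Since f is bijective, we find f⁻¹(57): we need 24x ≡ 57 − 82 ≡ 60 (mod 85). Using 24⁻¹ = 39: x ≡ 39·60 = 2340 = 27·85 + 45, so x = 45.
Check: f(45) = 24·45 + 82 = 1162 = 13·85 + 57 ≡ 57 (mod 85).

45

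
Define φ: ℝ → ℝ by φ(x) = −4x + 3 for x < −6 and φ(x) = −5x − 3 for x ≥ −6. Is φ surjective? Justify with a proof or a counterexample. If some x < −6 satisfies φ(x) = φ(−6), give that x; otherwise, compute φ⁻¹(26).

Both pieces are strictly decreasing (slopes −4 and −5), so each is injective on its own interval.
The left piece maps (−∞, −6) onto (27, ∞); the right piece maps [−6, ∞) onto (−∞, 27].
These images together cover ℝ, so φ is surjective.
Because the two images are disjoint, no x < −6 has φ(x) = φ(−6), so we compute φ⁻¹(26): 26 lies in (−∞, 27], so solve −5x − 3 = 26: x = (26 + 3)/(−5) = −29/5.

-29/5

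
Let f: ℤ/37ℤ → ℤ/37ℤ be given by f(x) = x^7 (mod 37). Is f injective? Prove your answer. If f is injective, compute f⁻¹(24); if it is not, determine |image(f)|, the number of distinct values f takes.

19

Since 37 is prime, the nonzero elements of ℤ/37ℤ form a cyclic group of order 36.
As gcd(7, 36) = 1, raising to the 7th power is a bijection on this group: if a^7 ≡ b^7 then (ab^{−1})^7 = 1, and the only element of order dividing gcd(7, 36) = 1 is 1, so a = b.
With f(0) = 0 this makes f injective on all of ℤ/37ℤ, hence bijective (finite equal-size domain and codomain). In particular f is injective.
Since f is injective, we find the preimage of 24. The inverse of x ↦ x^7 on (ℤ/37ℤ)^× is x ↦ x^31, because 7·31 = 217 = 6·36 + 1 ≡ 1 (mod 36) and x^{36} = 1 for x ≠ 0 (Fermat). So f⁻¹(24) = 24^31 mod 37.
Repeated squaring mod 37: 24^1 ≡ 24, 24^2 ≡ 24² = 576 ≡ 21, 24^4 ≡ 21² = 441 ≡ 34, 24^8 ≡ 34² = 1156 ≡ 9, 24^16 ≡ 9² = 81 ≡ 7. Since 31 = 16 + 8 + 4 + 2 + 1, 24^31 ≡ 7·9·34·21·24: 7·9 = 63 ≡ 26, then 26·34 = 884 ≡ 33, then 33·21 = 693 ≡ 27, then 27·24 = 648 ≡ 19. So 24^31 ≡ 19 (mod 37).
Hence f⁻¹(24) = 19.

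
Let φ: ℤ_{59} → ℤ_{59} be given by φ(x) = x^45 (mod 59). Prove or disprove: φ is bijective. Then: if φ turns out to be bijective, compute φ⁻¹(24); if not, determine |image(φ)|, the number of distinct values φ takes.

13

Since 59 is prime, the nonzero elements of ℤ_{59} form a cyclic group of order 58.
As gcd(45, 58) = 1, raising to the 45th power is a bijection on this group: if x_1^45 ≡ x_2^45 then (x_1x_2^{−1})^45 = 1, and the only element of order dividing gcd(45, 58) = 1 is 1, so x_1 = x_2.
With φ(0) = 0 this makes φ injective on all of ℤ_{59}, hence bijective (finite equal-size domain and codomain). In particular φ is bijective.
Since φ is bijective, we find the preimage of 24. The inverse of x ↦ x^45 on (ℤ_{59})^× is x ↦ x^49, because 45·49 = 2205 = 38·58 + 1 ≡ 1 (mod 58) and x^{58} = 1 for x ≠ 0 (Fermat). So φ⁻¹(24) = 24^49 mod 59.
Repeated squaring mod 59: 24^1 ≡ 24, 24^2 ≡ 24² = 576 ≡ 45, 24^4 ≡ 45² = 2025 ≡ 19, 24^8 ≡ 19² = 361 ≡ 7, 24^16 ≡ 7² = 49, 24^32 ≡ 49² = 2401 ≡ 41. Since 49 = 32 + 16 + 1, 24^49 ≡ 41·49·24: 41·49 = 2009 ≡ 3, then 3·24 = 72 ≡ 13. So 24^49 ≡ 13 (mod 59).
Hence φ⁻¹(24) = 13.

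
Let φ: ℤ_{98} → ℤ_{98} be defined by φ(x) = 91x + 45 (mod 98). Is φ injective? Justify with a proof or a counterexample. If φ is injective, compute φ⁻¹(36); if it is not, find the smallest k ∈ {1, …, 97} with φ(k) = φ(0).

We have gcd(91, 98) = 7 > 1. Taking x_1 = 0 and x_2 = 14: φ(0) = 45 and φ(14) = 91·14 + 45 = 1319 ≡ 45 (mod 98).
So φ(0) = φ(14) while 0 ≠ 14, thus φ is not injective.
Since φ is not injective, we find the least positive k with φ(k) = φ(0): this means 91k ≡ 0 (mod 98), i.e. 98 ∣ 91k. Since gcd(91, 98) = 7, dividing through by 7 this holds exactly when 14 ∣ 13k, and as gcd(13, 14) = 1, exactly when 14 ∣ k.
The smallest positive such k is 14.

14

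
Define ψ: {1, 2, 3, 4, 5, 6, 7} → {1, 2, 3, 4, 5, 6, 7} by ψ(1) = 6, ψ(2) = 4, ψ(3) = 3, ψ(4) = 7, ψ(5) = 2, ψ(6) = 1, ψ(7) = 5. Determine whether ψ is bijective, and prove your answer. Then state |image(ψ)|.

7

The values 6, 4, 3, 7, 2, 1, 5 are a permutation of {1, 2, 3, 4, 5, 6, 7}: each element appears exactly once.
So ψ is injective and surjective, hence bijective.
The image of ψ is {1, 2, 3, 4, 5, 6, 7}, which has 7 elements.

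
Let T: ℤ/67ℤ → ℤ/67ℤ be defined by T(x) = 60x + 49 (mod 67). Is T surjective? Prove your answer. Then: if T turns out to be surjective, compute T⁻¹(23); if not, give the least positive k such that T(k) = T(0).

By definition, T is surjective if every y in the codomain equals T(x) for some x in the domain.
Since gcd(60, 67) = 1, 60 is invertible modulo 67. Euclid's algorithm: 67 = 1·60 + 7, 60 = 8·7 + 4, 7 = 1·4 + 3, 4 = 1·3 + 1; back-substituting gives 1 = 19·60 − 17·67, so 60⁻¹ ≡ 19 (mod 67).
For any y ∈ ℤ/67ℤ, x = 19(y − 49) mod 67 satisfies T(x) = 60·19(y − 49) + 49 ≡ y (since 60·19 ≡ 1 mod 67). So every y has a preimage.
Therefore T is surjective.
Since T is surjective, we find T⁻¹(23): we need 60x ≡ 23 − 49 ≡ 41 (mod 67). Using 60⁻¹ = 19: x ≡ 19·41 = 779 = 11·67 + 42, so x = 42.
Check: T(42) = 60·42 + 49 = 2569 = 38·67 + 23 ≡ 23 (mod 67).

42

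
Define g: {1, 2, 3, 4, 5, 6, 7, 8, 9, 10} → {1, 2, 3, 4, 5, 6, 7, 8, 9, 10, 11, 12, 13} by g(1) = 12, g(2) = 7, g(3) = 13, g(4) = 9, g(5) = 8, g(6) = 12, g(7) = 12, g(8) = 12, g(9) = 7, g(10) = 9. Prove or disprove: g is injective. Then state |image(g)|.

5

g(1) = 12 = g(6) with 1 ≠ 6, so g is not injective.
The image of g is {7, 8, 9, 12, 13}, which has 5 elements.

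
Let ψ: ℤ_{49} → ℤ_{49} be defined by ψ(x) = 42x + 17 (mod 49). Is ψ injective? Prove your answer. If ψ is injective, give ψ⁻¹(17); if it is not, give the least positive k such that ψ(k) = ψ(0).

7

Recall that ψ is injective when ψ(s) = ψ(t) forces s = t.
We have gcd(42, 49) = 7 > 1. Taking s = 0 and t = 7: ψ(0) = 17 and ψ(7) = 42·7 + 17 = 311 ≡ 17 (mod 49).
So ψ(0) = ψ(7) while 0 ≠ 7, hence ψ is not injective.
Since ψ is not injective, we find the least positive k with ψ(k) = ψ(0): this means 42k ≡ 0 (mod 49), i.e. 49 ∣ 42k. Since gcd(42, 49) = 7, dividing through by 7 this holds exactly when 7 ∣ 6k, and as gcd(6, 7) = 1, exactly when 7 ∣ k.
The smallest positive such k is 7.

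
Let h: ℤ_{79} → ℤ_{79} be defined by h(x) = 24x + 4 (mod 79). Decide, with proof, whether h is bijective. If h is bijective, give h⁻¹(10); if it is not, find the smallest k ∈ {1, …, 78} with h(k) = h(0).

20

By definition, h is injective if h(a) = h(b) implies a = b.
Suppose h(a) = h(b) in ℤ_{79}. Then 24a + 4 ≡ 24b + 4 (mod 79), therefore 24(a − b) ≡ 0 (mod 79).
Since gcd(24, 79) = 1, 24 is invertible modulo 79, hence a − b ≡ 0 (mod 79), i.e. a = b.
We now compute 24⁻¹ mod 79 explicitly. Euclid's algorithm: 79 = 3·24 + 7, 24 = 3·7 + 3, 7 = 2·3 + 1; back-substituting gives 1 = 56·24 − 17·79, so 24⁻¹ ≡ 56 (mod 79).
Then y ↦ 56(y − 4) is a two-sided inverse to h, so every y ∈ ℤ_{79} has a preimage.
Hence h is bijective.
Since h is bijective, we compute h⁻¹(10): solve 24x + 4 ≡ 10 (mod 79), i.e. 24x ≡ 6 (mod 79).
Multiplying by 24⁻¹ = 56 gives x ≡ 56·6 = 336 = 4·79 + 20 ≡ 20 (mod 79).
Check: h(20) = 24·20 + 4 = 484 = 6·79 + 10 ≡ 10 (mod 79).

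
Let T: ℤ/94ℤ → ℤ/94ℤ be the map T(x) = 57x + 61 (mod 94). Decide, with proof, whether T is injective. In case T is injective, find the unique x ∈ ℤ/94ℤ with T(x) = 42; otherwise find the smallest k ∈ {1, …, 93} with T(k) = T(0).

31

Recall that T is injective when T(s) = T(t) forces s = t.
If T(s) = T(t), then 57s ≡ 57t (mod 94). Because gcd(57, 94) = 1, we may cancel 57 to get s ≡ t (mod 94).
Thus T is injective.
We now compute 57⁻¹ mod 94 explicitly. Euclid's algorithm: 94 = 1·57 + 37, 57 = 1·37 + 20, 37 = 1·20 + 17, 20 = 1·17 + 3, 17 = 5·3 + 2, 3 = 1·2 + 1; back-substituting gives 1 = 33·57 − 20·94, so 57⁻¹ ≡ 33 (mod 94).
Since T is injective, we find T⁻¹(42): we need 57x ≡ 42 − 61 ≡ 75 (mod 94). Using 57⁻¹ = 33: x ≡ 33·75 = 2475 = 26·94 + 31, so x = 31.
Check: T(31) = 57·31 + 61 = 1828 = 19·94 + 42 ≡ 42 (mod 94).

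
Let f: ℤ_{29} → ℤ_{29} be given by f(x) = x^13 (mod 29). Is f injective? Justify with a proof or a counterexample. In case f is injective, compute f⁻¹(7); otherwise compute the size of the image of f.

25

Since 29 is prime, the nonzero elements of ℤ_{29} form a cyclic group of order 28.
As gcd(13, 28) = 1, raising to the 13th power is a bijection on this group: if u^13 ≡ v^13 then (uv^{−1})^13 = 1, and the only element of order dividing gcd(13, 28) = 1 is 1, so u = v.
With f(0) = 0 this makes f injective on all of ℤ_{29}, hence bijective (finite equal-size domain and codomain). In particular f is injective.
Since f is injective, we find the preimage of 7. The inverse of x ↦ x^13 on (ℤ_{29})^× is x ↦ x^13, because 13·13 = 169 = 6·28 + 1 ≡ 1 (mod 28) and x^{28} = 1 for x ≠ 0 (Fermat). So f⁻¹(7) = 7^13 mod 29.
Repeated squaring mod 29: 7^1 ≡ 7, 7^2 ≡ 7² = 49 ≡ 20, 7^4 ≡ 20² = 400 ≡ 23, 7^8 ≡ 23² = 529 ≡ 7. Since 13 = 8 + 4 + 1, 7^13 ≡ 7·23·7: 7·23 = 161 ≡ 16, then 16·7 = 112 ≡ 25. So 7^13 ≡ 25 (mod 29).
Hence f⁻¹(7) = 25.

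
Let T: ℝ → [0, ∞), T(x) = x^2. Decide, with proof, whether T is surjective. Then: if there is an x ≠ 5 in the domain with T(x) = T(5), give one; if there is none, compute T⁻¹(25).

-5

For any y ∈ [0, ∞), x = y^{1/2} ∈ ℝ satisfies x^2 = y, so T is surjective.
For the follow-up, such an x exists: taking x = −5 ∈ ℝ gives T(−5) = 25 = T(5) with −5 ≠ 5.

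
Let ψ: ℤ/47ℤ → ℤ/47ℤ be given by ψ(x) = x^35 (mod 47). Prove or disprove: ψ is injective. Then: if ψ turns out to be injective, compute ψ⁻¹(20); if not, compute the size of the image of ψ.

Since 47 is prime, the nonzero elements of ℤ/47ℤ form a cyclic group of order 46.
As gcd(35, 46) = 1, raising to the 35th power is a bijection on this group: if u^35 ≡ v^35 then (uv^{−1})^35 = 1, and the only element of order dividing gcd(35, 46) = 1 is 1, so u = v.
With ψ(0) = 0 this makes ψ injective on all of ℤ/47ℤ, hence bijective (finite equal-size domain and codomain). In particular ψ is injective.
Since ψ is injective, we find the preimage of 20. The inverse of x ↦ x^35 on (ℤ/47ℤ)^× is x ↦ x^25, because 35·25 = 875 = 19·46 + 1 ≡ 1 (mod 46) and x^{46} = 1 for x ≠ 0 (Fermat). So ψ⁻¹(20) = 20^25 mod 47.
Repeated squaring mod 47: 20^1 ≡ 20, 20^2 ≡ 20² = 400 ≡ 24, 20^4 ≡ 24² = 576 ≡ 12, 20^8 ≡ 12² = 144 ≡ 3, 20^16 ≡ 3² = 9. Since 25 = 16 + 8 + 1, 20^25 ≡ 9·3·20: 9·3 = 27, then 27·20 = 540 ≡ 23. So 20^25 ≡ 23 (mod 47).
Hence ψ⁻¹(20) = 23.

23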